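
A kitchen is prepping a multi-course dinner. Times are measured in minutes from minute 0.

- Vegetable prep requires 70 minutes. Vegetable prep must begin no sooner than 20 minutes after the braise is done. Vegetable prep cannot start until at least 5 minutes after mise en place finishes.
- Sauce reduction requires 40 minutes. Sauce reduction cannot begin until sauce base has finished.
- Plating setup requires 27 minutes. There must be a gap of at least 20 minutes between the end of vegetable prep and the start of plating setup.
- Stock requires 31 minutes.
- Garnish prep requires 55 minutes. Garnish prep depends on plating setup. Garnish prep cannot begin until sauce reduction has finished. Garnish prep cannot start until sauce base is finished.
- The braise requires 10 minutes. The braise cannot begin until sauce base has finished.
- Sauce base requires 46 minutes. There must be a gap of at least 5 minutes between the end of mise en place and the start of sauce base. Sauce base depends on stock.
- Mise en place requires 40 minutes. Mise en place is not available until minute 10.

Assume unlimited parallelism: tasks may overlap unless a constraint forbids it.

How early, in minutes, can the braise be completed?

Stock can start immediately at minute 0; it finishes at minute 31.
Mise en place waits on its own release at minute 10, so it starts at minute 10 and finishes at 10 + 40 = minute 50.
For sauce base: mise en place (finishes minute 50, plus 5-minute gap → minute 55); stock (finishes minute 31). Taking the maximum gives a start of minute 55, and it finishes at 55 + 46 = minute 101.
The braise waits on sauce base (finishes minute 101), so it starts at minute 101 and finishes at 101 + 10 = minute 111.

111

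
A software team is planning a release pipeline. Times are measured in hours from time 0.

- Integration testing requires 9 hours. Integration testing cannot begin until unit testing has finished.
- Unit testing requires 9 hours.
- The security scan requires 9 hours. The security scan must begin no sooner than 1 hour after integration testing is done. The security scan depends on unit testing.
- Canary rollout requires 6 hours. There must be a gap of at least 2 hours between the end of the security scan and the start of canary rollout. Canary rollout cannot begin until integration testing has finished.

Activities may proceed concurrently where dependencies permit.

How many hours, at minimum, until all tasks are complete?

Nothing blocks unit testing, so it runs from hour 0 to hour 9.
After unit testing (finishes hour 9), integration testing can start at hour 9 and finishes at hour 18.
The security scan needs all of integration testing (finishes hour 18, plus 1-hour gap → hour 19); unit testing (finishes hour 9). That puts its earliest start at hour 19; it finishes at 19 + 9 = hour 28.
Canary rollout cannot start until the security scan (finishes hour 28, plus 2-hour gap → hour 30); integration testing (finishes hour 18). The controlling bound is hour 30, so canary rollout finishes at 30 + 6 = hour 36.
All tasks are finished once the last one completes. Finish times: Unit testing at 9, Integration testing at 18, The security scan at 28, Canary rollout at 36. The latest is hour 36.

36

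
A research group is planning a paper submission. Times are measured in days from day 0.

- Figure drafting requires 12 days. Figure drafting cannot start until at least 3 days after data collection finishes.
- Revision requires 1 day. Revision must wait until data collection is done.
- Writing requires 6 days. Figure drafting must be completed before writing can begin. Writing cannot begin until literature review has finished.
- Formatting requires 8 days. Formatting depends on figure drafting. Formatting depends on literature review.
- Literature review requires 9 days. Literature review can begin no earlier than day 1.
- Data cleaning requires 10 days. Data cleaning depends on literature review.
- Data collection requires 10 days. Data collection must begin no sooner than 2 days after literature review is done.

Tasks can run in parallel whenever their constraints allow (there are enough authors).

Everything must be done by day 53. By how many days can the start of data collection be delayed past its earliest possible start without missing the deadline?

Literature review cannot begin until its own release at day 1. It runs from day 1 to 1 + 9 = day 10.
After literature review (finishes day 10, plus 2-day gap → day 12), data collection can start at day 12 and finishes at day 22.

Working backward from the deadline:
To finish by day 53, writing (duration 6) must start no later than day 47.
Formatting must finish by day 53; it takes 8 days, so it must start by 53 − 8 = day 45.
For figure drafting: writing (must start by day 47); formatting (must start by day 45). The most restrictive is day 45; with a 12-day duration, figure drafting must start by day 33.
Revision must finish by day 53; it takes 1 day, so it must start by 53 − 1 = day 52.
For data collection: figure drafting (must start by day 33, minus 3-day gap → day 30); revision (must start by day 52). The most restrictive is day 30; with a 10-day duration, data collection must start by day 20.
So data collection can start as early as day 12 and as late as day 20, giving 20 − 12 = 8 days of slack.

8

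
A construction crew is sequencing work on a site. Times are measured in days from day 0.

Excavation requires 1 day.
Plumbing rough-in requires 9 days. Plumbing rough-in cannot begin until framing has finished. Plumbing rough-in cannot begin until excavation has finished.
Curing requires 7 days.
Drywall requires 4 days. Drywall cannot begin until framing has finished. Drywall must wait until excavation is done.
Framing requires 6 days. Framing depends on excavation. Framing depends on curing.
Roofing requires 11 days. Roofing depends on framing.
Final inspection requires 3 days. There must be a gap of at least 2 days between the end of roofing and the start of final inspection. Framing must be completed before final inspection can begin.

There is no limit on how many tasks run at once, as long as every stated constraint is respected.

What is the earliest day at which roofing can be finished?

Nothing blocks curing, so it runs from day 0 to day 7.
Excavation can start immediately at day 0; it finishes at day 1.
Framing cannot start until excavation (finishes day 1); curing (finishes day 7). The controlling bound is day 7, so framing finishes at 7 + 6 = day 13.
Roofing cannot begin until framing (finishes day 13). It runs from day 13 to 13 + 11 = day 24.

24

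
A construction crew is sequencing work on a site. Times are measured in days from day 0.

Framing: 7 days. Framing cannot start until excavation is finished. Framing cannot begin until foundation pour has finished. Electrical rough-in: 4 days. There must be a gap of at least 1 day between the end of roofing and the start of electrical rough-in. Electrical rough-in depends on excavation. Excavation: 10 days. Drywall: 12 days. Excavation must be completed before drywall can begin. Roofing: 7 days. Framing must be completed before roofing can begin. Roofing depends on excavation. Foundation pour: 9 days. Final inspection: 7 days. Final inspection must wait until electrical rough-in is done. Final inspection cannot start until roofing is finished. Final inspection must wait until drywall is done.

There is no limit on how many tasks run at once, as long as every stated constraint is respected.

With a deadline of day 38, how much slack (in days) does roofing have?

2

Foundation pour can start immediately at day 0; it finishes at day 9.
Nothing blocks excavation, so it runs from day 0 to day 10.
Framing has to wait for excavation (finishes day 10); foundation pour (finishes day 9). The latest of these is day 10, so framing runs day 10 to 10 + 7 = day 17.
Roofing has to wait for framing (finishes day 17); excavation (finishes day 10). The latest of these is day 17, so roofing runs day 17 to 17 + 7 = day 24.

Working backward from the deadline:
Nothing follows final inspection; the deadline of day 38 is its only limit. It must start by 38 − 7 = day 31.
Electrical rough-in must finish before final inspection (must start by day 31). With a 4-day duration, electrical rough-in must start by 31 − 4 = day 27.
Roofing must finish in time for electrical rough-in (must start by day 27, minus 1-day gap → day 26); final inspection (must start by day 31). The tightest is day 26, so roofing must start by 26 − 7 = day 19.
So roofing can start as early as day 17 and as late as day 19, giving 19 − 17 = 2 days of slack.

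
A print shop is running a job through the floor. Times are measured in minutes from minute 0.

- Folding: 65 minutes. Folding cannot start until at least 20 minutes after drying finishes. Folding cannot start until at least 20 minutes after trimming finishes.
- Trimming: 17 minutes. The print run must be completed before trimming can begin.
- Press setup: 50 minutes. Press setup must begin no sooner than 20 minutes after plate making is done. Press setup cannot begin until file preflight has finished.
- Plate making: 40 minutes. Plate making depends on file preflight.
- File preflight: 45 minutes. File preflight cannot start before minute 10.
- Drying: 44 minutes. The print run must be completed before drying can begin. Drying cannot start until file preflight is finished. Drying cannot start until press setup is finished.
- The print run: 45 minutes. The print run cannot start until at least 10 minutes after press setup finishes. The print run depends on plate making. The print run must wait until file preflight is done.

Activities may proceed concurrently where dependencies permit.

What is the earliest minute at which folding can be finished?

File preflight waits on its own release at minute 10, so it starts at minute 10 and finishes at 10 + 45 = minute 55.
Plate making waits on file preflight (finishes minute 55), so it starts at minute 55 and finishes at 55 + 40 = minute 95.
For press setup: plate making (finishes minute 95, plus 20-minute gap → minute 115); file preflight (finishes minute 55). Taking the maximum gives a start of minute 115, and it finishes at 115 + 50 = minute 165.
The print run has to wait for press setup (finishes minute 165, plus 10-minute gap → minute 175); plate making (finishes minute 95); file preflight (finishes minute 55). The latest of these is minute 175, so the print run runs minute 175 to 175 + 45 = minute 220.
Trimming waits on the print run (finishes minute 220), so it starts at minute 220 and finishes at 220 + 17 = minute 237.
Drying cannot start until the print run (finishes minute 220); file preflight (finishes minute 55); press setup (finishes minute 165). The controlling bound is minute 220, so drying finishes at 220 + 44 = minute 264.
Folding needs all of drying (finishes minute 264, plus 20-minute gap → minute 284); trimming (finishes minute 237, plus 20-minute gap → minute 257). That puts its earliest start at minute 284; it finishes at 284 + 65 = minute 349.

349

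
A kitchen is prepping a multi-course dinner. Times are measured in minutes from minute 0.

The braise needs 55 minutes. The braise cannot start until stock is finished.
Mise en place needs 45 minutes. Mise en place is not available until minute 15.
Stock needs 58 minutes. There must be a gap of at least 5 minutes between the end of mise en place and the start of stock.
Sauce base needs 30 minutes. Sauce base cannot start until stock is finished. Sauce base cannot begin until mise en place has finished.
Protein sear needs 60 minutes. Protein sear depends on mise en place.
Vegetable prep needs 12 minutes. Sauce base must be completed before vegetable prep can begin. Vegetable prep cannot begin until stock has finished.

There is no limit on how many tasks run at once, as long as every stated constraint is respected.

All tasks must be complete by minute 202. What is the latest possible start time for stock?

Nothing follows vegetable prep; the deadline of minute 202 is its only limit. It must start by 202 − 12 = minute 190.
Sauce base feeds into vegetable prep (must start by minute 190); so sauce base must finish by minute 190 and therefore start by minute 160.
Nothing follows the braise; the deadline of minute 202 is its only limit. It must start by 202 − 55 = minute 147.
Stock feeds sauce base (must start by minute 160); the braise (must start by minute 147); vegetable prep (must start by minute 190). Taking the minimum, stock must finish by minute 147 and start by 147 − 58 = minute 89.

89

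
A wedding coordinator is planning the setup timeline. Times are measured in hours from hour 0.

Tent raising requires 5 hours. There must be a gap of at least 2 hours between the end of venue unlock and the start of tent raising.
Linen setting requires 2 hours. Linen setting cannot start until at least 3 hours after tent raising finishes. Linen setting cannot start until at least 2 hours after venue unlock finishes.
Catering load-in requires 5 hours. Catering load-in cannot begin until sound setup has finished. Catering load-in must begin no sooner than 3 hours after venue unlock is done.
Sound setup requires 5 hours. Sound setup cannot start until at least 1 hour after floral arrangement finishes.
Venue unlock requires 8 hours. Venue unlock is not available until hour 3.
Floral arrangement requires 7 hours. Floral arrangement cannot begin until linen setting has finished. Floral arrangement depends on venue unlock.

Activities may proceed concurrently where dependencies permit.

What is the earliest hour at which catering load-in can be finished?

41

Venue unlock waits on its own release at hour 3, so it starts at hour 3 and finishes at 3 + 8 = hour 11.
Tent raising waits on venue unlock (finishes hour 11, plus 2-hour gap → hour 13), so it starts at hour 13 and finishes at 13 + 5 = hour 18.
Linen setting has to wait for tent raising (finishes hour 18, plus 3-hour gap → hour 21); venue unlock (finishes hour 11, plus 2-hour gap → hour 13). The latest of these is hour 21, so linen setting runs hour 21 to 21 + 2 = hour 23.
For floral arrangement: linen setting (finishes hour 23); venue unlock (finishes hour 11). Taking the maximum gives a start of hour 23, and it finishes at 23 + 7 = hour 30.
Sound setup waits on floral arrangement (finishes hour 30, plus 1-hour gap → hour 31), so it starts at hour 31 and finishes at 31 + 5 = hour 36.
Catering load-in cannot start until sound setup (finishes hour 36); venue unlock (finishes hour 11, plus 3-hour gap → hour 14). The controlling bound is hour 36, so catering load-in finishes at 36 + 5 = hour 41.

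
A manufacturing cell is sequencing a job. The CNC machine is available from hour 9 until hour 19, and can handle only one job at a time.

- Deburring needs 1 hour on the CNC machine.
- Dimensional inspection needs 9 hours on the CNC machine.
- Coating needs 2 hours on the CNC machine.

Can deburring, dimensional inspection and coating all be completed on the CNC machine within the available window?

The CNC machine window is 19 − 9 = 10 hours.
Running back to back, the jobs need 1 + 9 + 2 = 12 hours on the CNC machine.
Since 12 > 10, they cannot all fit.

No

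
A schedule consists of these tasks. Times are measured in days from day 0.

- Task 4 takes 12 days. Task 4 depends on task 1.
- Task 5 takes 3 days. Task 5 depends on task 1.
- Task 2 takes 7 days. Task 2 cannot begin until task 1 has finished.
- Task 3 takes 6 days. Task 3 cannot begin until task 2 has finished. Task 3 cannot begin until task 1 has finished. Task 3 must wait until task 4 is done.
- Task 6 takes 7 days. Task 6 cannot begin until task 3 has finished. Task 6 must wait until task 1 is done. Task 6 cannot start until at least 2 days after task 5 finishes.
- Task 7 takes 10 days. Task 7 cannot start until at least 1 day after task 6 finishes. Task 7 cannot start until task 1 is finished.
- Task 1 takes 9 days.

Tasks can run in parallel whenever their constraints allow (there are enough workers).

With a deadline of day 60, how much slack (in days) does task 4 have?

Task 1 has no prerequisites, so it starts at day 0 and finishes at day 9.
Task 4 waits on task 1 (finishes day 9), so it starts at day 9 and finishes at 9 + 12 = day 21.

Working backward from the deadline:
Task 7 must finish by day 60; it takes 10 days, so it must start by 60 − 10 = day 50.
Task 6 must finish before task 7 (must start by day 50, minus 1-day gap → day 49). With a 7-day duration, task 6 must start by 49 − 7 = day 42.
Since task 6 (must start by day 42) depends on it, task 3 must finish by day 42. Backing off its 6-day duration gives a latest start of day 36.
Task 4 has to be done before task 3 (must start by day 36). That means finishing by day 36, i.e. starting by 36 − 12 = day 24.
So task 4 can start as early as day 9 and as late as day 24, giving 24 − 9 = 15 days of slack.

15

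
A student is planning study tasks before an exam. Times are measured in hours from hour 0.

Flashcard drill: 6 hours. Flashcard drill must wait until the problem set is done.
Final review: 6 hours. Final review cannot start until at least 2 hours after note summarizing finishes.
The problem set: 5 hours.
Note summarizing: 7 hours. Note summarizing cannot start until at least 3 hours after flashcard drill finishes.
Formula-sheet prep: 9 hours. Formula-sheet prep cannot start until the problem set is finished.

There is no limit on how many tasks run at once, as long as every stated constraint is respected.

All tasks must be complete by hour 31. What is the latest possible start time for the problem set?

2

Final review has no dependents, so it just needs to finish by hour 31. Starting by 31 − 6 = hour 25 achieves that.
Note summarizing must finish before final review (must start by hour 25, minus 2-hour gap → hour 23). With a 7-hour duration, note summarizing must start by 23 − 7 = hour 16.
Flashcard drill feeds into note summarizing (must start by hour 16, minus 3-hour gap → hour 13); so flashcard drill must finish by hour 13 and therefore start by hour 7.
Formula-sheet prep has no dependents, so it just needs to finish by hour 31. Starting by 31 − 9 = hour 22 achieves that.
For the problem set: flashcard drill (must start by hour 7); formula-sheet prep (must start by hour 22). The most restrictive is hour 7; with a 5-hour duration, the problem set must start by hour 2.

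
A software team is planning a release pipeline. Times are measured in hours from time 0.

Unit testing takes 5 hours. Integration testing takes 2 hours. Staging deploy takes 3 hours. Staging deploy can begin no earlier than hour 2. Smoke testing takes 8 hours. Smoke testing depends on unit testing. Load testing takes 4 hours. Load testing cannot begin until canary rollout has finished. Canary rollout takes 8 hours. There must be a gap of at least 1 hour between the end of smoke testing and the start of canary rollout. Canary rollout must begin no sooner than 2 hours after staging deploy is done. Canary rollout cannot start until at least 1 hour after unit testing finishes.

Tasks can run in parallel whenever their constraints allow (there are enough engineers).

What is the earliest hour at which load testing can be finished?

26

After its own release at hour 2, staging deploy can start at hour 2 and finishes at hour 5.
Unit testing can start immediately at hour 0; it finishes at hour 5.
Smoke testing waits on unit testing (finishes hour 5), so it starts at hour 5 and finishes at 5 + 8 = hour 13.
Canary rollout cannot start until smoke testing (finishes hour 13, plus 1-hour gap → hour 14); staging deploy (finishes hour 5, plus 2-hour gap → hour 7); unit testing (finishes hour 5, plus 1-hour gap → hour 6). The controlling bound is hour 14, so canary rollout finishes at 14 + 8 = hour 22.
After canary rollout (finishes hour 22), load testing can start at hour 22 and finishes at hour 26.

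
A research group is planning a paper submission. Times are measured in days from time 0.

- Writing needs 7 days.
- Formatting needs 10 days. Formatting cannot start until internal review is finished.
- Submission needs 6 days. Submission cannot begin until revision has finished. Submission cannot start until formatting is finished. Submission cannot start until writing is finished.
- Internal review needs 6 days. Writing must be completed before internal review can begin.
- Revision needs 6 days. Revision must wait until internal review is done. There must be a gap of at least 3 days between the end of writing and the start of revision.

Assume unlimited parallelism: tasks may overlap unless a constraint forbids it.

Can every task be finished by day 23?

No

Writing can start immediately at day 0; it finishes at day 7.
After writing (finishes day 7), internal review can start at day 7 and finishes at day 13.
Formatting cannot begin until internal review (finishes day 13). It runs from day 13 to 13 + 10 = day 23.
For revision: internal review (finishes day 13); writing (finishes day 7, plus 3-day gap → day 10). Taking the maximum gives a start of day 13, and it finishes at 13 + 6 = day 19.
Submission needs all of revision (finishes day 19); formatting (finishes day 23); writing (finishes day 7). That puts its earliest start at day 23; it finishes at 23 + 6 = day 29.
The earliest everything can be done is day 29, which is after the deadline of 23, so it is not possible.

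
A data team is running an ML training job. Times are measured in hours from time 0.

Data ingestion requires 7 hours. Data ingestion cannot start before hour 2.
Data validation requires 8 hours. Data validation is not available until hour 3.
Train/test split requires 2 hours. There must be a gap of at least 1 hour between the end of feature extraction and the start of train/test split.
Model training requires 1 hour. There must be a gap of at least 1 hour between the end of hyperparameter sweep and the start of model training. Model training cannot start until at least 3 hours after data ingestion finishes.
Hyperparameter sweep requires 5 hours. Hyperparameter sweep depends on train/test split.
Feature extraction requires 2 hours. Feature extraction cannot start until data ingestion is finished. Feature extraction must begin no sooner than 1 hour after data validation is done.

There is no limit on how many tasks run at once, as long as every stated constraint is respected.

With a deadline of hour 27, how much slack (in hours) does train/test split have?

Data validation cannot begin until its own release at hour 3. It runs from hour 3 to 3 + 8 = hour 11.
Data ingestion waits on its own release at hour 2, so it starts at hour 2 and finishes at 2 + 7 = hour 9.
Feature extraction cannot start until data ingestion (finishes hour 9); data validation (finishes hour 11, plus 1-hour gap → hour 12). The controlling bound is hour 12, so feature extraction finishes at 12 + 2 = hour 14.
Train/test split waits on feature extraction (finishes hour 14, plus 1-hour gap → hour 15), so it starts at hour 15 and finishes at 15 + 2 = hour 17.

Working backward from the deadline:
Nothing follows model training; the deadline of hour 27 is its only limit. It must start by 27 − 1 = hour 26.
Hyperparameter sweep has to be done before model training (must start by hour 26, minus 1-hour gap → hour 25). That means finishing by hour 25, i.e. starting by 25 − 5 = hour 20.
Train/test split has to be done before hyperparameter sweep (must start by hour 20). That means finishing by hour 20, i.e. starting by 20 − 2 = hour 18.
So train/test split can start as early as hour 15 and as late as hour 18, giving 18 − 15 = 3 hours of slack.

3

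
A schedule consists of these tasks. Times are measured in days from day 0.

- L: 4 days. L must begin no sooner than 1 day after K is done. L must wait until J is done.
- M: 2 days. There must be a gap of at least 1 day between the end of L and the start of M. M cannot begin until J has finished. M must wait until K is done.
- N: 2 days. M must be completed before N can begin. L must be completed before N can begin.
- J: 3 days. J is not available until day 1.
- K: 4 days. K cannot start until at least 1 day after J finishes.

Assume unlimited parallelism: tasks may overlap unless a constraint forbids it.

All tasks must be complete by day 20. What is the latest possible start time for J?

N has no dependents, so it just needs to finish by day 20. Starting by 20 − 2 = day 18 achieves that.
Since N (must start by day 18) depends on it, M must finish by day 18. Backing off its 2-day duration gives a latest start of day 16.
L feeds M (must start by day 16, minus 1-day gap → day 15); N (must start by day 18). Taking the minimum, L must finish by day 15 and start by 15 − 4 = day 11.
K feeds L (must start by day 11, minus 1-day gap → day 10); M (must start by day 16). Taking the minimum, K must finish by day 10 and start by 10 − 4 = day 6.
J feeds K (must start by day 6, minus 1-day gap → day 5); L (must start by day 11); M (must start by day 16). Taking the minimum, J must finish by day 5 and start by 5 − 3 = day 2.

2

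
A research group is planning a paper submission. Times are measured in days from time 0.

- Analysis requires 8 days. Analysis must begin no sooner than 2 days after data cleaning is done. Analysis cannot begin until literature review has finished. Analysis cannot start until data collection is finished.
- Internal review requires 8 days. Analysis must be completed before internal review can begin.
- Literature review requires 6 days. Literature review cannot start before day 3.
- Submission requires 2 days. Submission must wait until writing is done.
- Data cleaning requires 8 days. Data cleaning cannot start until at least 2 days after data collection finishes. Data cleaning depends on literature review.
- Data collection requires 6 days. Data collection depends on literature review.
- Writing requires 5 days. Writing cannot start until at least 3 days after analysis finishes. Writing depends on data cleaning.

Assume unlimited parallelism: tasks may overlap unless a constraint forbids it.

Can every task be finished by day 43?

No

Literature review waits on its own release at day 3, so it starts at day 3 and finishes at 3 + 6 = day 9.
After literature review (finishes day 9), data collection can start at day 9 and finishes at day 15.
For data cleaning: data collection (finishes day 15, plus 2-day gap → day 17); literature review (finishes day 9). Taking the maximum gives a start of day 17, and it finishes at 17 + 8 = day 25.
Analysis needs all of data cleaning (finishes day 25, plus 2-day gap → day 27); literature review (finishes day 9); data collection (finishes day 15). That puts its earliest start at day 27; it finishes at 27 + 8 = day 35.
Internal review waits on analysis (finishes day 35), so it starts at day 35 and finishes at 35 + 8 = day 43.
Writing needs all of analysis (finishes day 35, plus 3-day gap → day 38); data cleaning (finishes day 25). That puts its earliest start at day 38; it finishes at 38 + 5 = day 43.
Submission waits on writing (finishes day 43), so it starts at day 43 and finishes at 43 + 2 = day 45.
The earliest everything can be done is day 45, which is after the deadline of 43, so it is not possible.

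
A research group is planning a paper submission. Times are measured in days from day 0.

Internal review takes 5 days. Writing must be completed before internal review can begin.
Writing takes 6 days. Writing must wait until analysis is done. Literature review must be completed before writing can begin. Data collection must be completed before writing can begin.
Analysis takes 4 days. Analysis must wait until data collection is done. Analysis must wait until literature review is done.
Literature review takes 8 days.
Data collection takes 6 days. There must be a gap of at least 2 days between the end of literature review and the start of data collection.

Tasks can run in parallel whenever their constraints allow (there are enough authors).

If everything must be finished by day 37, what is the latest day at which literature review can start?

6

Internal review has no dependents, so it just needs to finish by day 37. Starting by 37 − 5 = day 32 achieves that.
Writing feeds into internal review (must start by day 32); so writing must finish by day 32 and therefore start by day 26.
Since writing (must start by day 26) depends on it, analysis must finish by day 26. Backing off its 4-day duration gives a latest start of day 22.
For data collection: analysis (must start by day 22); writing (must start by day 26). The most restrictive is day 22; with a 6-day duration, data collection must start by day 16.
For literature review: data collection (must start by day 16, minus 2-day gap → day 14); analysis (must start by day 22); writing (must start by day 26). The most restrictive is day 14; with an 8-day duration, literature review must start by day 6.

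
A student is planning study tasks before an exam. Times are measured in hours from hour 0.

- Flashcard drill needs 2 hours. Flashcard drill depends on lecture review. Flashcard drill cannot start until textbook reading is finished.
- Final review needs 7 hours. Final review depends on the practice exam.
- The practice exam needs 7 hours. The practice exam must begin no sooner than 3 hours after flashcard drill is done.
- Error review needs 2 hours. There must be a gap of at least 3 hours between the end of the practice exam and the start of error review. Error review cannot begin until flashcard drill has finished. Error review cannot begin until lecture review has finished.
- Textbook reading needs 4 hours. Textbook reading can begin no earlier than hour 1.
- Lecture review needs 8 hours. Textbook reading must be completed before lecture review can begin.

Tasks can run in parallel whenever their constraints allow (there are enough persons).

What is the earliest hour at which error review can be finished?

After its own release at hour 1, textbook reading can start at hour 1 and finishes at hour 5.
Lecture review waits on textbook reading (finishes hour 5), so it starts at hour 5 and finishes at 5 + 8 = hour 13.
Flashcard drill cannot start until lecture review (finishes hour 13); textbook reading (finishes hour 5). The controlling bound is hour 13, so flashcard drill finishes at 13 + 2 = hour 15.
The practice exam waits on flashcard drill (finishes hour 15, plus 3-hour gap → hour 18), so it starts at hour 18 and finishes at 18 + 7 = hour 25.
Error review has to wait for the practice exam (finishes hour 25, plus 3-hour gap → hour 28); flashcard drill (finishes hour 15); lecture review (finishes hour 13). The latest of these is hour 28, so error review runs hour 28 to 28 + 2 = hour 30.

30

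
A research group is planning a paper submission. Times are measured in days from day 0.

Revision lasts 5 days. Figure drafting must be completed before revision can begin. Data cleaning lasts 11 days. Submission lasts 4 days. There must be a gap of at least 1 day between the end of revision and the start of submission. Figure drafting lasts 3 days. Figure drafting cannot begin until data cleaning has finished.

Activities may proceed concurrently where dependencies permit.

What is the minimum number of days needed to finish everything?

Nothing blocks data cleaning, so it runs from day 0 to day 11.
After data cleaning (finishes day 11), figure drafting can start at day 11 and finishes at day 14.
After figure drafting (finishes day 14), revision can start at day 14 and finishes at day 19.
Submission waits on revision (finishes day 19, plus 1-day gap → day 20), so it starts at day 20 and finishes at 20 + 4 = day 24.
All tasks are finished once the last one completes. Finish times: Data cleaning at 11, Figure drafting at 14, Revision at 19, Submission at 24. The latest is day 24.

24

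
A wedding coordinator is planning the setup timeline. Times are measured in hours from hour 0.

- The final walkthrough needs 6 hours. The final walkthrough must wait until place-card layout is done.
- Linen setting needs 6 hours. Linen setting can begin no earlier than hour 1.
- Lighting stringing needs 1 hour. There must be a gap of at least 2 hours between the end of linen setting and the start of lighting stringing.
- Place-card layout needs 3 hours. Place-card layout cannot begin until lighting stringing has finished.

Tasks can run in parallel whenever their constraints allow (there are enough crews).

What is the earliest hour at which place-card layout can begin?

10

Linen setting waits on its own release at hour 1, so it starts at hour 1 and finishes at 1 + 6 = hour 7.
Lighting stringing waits on linen setting (finishes hour 7, plus 2-hour gap → hour 9), so it starts at hour 9 and finishes at 9 + 1 = hour 10.
Place-card layout waits on lighting stringing (finishes hour 10), so the earliest it can start is hour 10.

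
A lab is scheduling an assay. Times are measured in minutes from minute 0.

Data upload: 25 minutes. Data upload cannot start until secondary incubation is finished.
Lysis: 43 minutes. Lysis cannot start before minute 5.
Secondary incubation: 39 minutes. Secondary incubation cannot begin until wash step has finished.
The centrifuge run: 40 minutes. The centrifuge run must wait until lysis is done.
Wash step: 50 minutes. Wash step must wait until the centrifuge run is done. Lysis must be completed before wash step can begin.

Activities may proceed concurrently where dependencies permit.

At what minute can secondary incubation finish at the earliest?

177

Lysis cannot begin until its own release at minute 5. It runs from minute 5 to 5 + 43 = minute 48.
The centrifuge run waits on lysis (finishes minute 48), so it starts at minute 48 and finishes at 48 + 40 = minute 88.
Wash step has to wait for the centrifuge run (finishes minute 88); lysis (finishes minute 48). The latest of these is minute 88, so wash step runs minute 88 to 88 + 50 = minute 138.
Secondary incubation cannot begin until wash step (finishes minute 138). It runs from minute 138 to 138 + 39 = minute 177.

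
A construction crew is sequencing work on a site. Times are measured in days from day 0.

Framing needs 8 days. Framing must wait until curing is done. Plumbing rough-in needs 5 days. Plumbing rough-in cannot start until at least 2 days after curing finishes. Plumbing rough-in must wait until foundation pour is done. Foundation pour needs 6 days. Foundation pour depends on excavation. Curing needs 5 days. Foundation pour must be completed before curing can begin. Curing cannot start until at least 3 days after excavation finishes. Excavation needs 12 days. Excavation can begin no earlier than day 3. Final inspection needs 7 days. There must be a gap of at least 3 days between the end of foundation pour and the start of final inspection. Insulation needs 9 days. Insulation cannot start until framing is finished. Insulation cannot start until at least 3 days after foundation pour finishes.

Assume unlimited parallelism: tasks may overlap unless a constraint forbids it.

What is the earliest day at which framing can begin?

Excavation waits on its own release at day 3, so it starts at day 3 and finishes at 3 + 12 = day 15.
Foundation pour cannot begin until excavation (finishes day 15). It runs from day 15 to 15 + 6 = day 21.
Curing has to wait for foundation pour (finishes day 21); excavation (finishes day 15, plus 3-day gap → day 18). The latest of these is day 21, so curing runs day 21 to 21 + 5 = day 26.
Framing waits on curing (finishes day 26), so the earliest it can start is day 26.

26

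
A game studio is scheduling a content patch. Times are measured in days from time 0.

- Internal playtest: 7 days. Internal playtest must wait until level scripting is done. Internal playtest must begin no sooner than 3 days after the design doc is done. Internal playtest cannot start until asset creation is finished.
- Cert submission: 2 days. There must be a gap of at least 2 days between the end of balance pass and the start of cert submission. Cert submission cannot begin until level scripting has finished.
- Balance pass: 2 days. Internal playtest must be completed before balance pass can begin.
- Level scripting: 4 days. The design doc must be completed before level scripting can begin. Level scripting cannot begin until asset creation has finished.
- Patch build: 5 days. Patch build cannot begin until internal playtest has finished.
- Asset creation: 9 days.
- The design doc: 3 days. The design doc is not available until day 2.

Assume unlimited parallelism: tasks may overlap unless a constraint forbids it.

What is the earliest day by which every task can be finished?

Asset creation has no prerequisites, so it starts at day 0 and finishes at day 9.
After its own release at day 2, the design doc can start at day 2 and finishes at day 5.
Level scripting has to wait for the design doc (finishes day 5); asset creation (finishes day 9). The latest of these is day 9, so level scripting runs day 9 to 9 + 4 = day 13.
Internal playtest needs all of level scripting (finishes day 13); the design doc (finishes day 5, plus 3-day gap → day 8); asset creation (finishes day 9). That puts its earliest start at day 13; it finishes at 13 + 7 = day 20.
After internal playtest (finishes day 20), patch build can start at day 20 and finishes at day 25.
Balance pass cannot begin until internal playtest (finishes day 20). It runs from day 20 to 20 + 2 = day 22.
Cert submission needs all of balance pass (finishes day 22, plus 2-day gap → day 24); level scripting (finishes day 13). That puts its earliest start at day 24; it finishes at 24 + 2 = day 26.
All tasks are finished once the last one completes. Finish times: The design doc at 5, Asset creation at 9, Level scripting at 13, Internal playtest at 20, Balance pass at 22, Cert submission at 26, Patch build at 25. The latest is day 26.

26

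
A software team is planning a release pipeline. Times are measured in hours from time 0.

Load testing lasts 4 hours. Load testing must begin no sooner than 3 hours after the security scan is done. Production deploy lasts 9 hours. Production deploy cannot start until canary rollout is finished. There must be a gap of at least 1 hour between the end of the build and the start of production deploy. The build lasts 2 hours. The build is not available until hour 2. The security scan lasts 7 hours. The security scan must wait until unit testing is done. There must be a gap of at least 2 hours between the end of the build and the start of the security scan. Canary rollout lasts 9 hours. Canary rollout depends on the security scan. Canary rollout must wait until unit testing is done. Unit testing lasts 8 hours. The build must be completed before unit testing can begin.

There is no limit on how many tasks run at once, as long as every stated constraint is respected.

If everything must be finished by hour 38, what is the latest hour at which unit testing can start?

Production deploy must finish by hour 38; it takes 9 hours, so it must start by 38 − 9 = hour 29.
Since production deploy (must start by hour 29) depends on it, canary rollout must finish by hour 29. Backing off its 9-hour duration gives a latest start of hour 20.
Nothing follows load testing; the deadline of hour 38 is its only limit. It must start by 38 − 4 = hour 34.
The security scan must finish in time for canary rollout (must start by hour 20); load testing (must start by hour 34, minus 3-hour gap → hour 31). The tightest is hour 20, so the security scan must start by 20 − 7 = hour 13.
Unit testing has several dependents: the security scan (must start by hour 13); canary rollout (must start by hour 20). The earliest of those limits is hour 13, so unit testing must start by 13 − 8 = hour 5.

5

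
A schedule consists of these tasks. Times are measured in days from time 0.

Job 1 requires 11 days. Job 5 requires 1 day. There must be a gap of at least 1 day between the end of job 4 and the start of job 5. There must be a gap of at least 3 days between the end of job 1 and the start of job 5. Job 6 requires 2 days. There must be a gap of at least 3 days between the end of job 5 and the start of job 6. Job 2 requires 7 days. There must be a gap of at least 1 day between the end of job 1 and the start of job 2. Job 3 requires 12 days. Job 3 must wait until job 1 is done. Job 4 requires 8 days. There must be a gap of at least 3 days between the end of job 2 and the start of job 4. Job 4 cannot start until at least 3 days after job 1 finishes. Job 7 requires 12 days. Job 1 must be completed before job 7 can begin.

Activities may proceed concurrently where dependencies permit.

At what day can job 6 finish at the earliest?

37

Job 1 has no prerequisites, so it starts at day 0 and finishes at day 11.
Job 2 waits on job 1 (finishes day 11, plus 1-day gap → day 12), so it starts at day 12 and finishes at 12 + 7 = day 19.
For job 4: job 2 (finishes day 19, plus 3-day gap → day 22); job 1 (finishes day 11, plus 3-day gap → day 14). Taking the maximum gives a start of day 22, and it finishes at 22 + 8 = day 30.
Job 5 needs all of job 4 (finishes day 30, plus 1-day gap → day 31); job 1 (finishes day 11, plus 3-day gap → day 14). That puts its earliest start at day 31; it finishes at 31 + 1 = day 32.
Job 6 waits on job 5 (finishes day 32, plus 3-day gap → day 35), so it starts at day 35 and finishes at 35 + 2 = day 37.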